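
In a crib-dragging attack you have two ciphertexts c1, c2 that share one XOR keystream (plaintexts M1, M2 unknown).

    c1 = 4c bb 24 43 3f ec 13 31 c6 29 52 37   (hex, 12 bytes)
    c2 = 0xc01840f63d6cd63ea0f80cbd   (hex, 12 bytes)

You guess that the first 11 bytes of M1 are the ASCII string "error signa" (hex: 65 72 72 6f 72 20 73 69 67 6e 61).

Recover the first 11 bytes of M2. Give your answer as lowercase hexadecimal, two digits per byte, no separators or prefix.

First, c1 ⊕ c2 = (M1 ⊕ K) ⊕ (M2 ⊕ K) = M1 ⊕ M2, so the key drops out. Then M2 = (M1 ⊕ M2) ⊕ M1 over the first 11 bytes.
byte 0: (4c XOR c0) XOR 65 = 8c XOR 65 = e9
byte 1: (bb XOR 18) XOR 72 = a3 XOR 72 = d1
byte 2: (24 XOR 40) XOR 72 = 64 XOR 72 = 16
byte 3: (43 XOR f6) XOR 6f = b5 XOR 6f = da
byte 4: (3f XOR 3d) XOR 72 = 02 XOR 72 = 70
byte 5: (ec XOR 6c) XOR 20 = 80 XOR 20 = a0
byte 6: (13 XOR d6) XOR 73 = c5 XOR 73 = b6
byte 7: (31 XOR 3e) XOR 69 = 0f XOR 69 = 66
byte 8: (c6 XOR a0) XOR 67 = 66 XOR 67 = 01
byte 9: (29 XOR f8) XOR 6e = d1 XOR 6e = bf
byte 10: (52 XOR 0c) XOR 61 = 5e XOR 61 = 3f

e9d116da70a0b66601bf3f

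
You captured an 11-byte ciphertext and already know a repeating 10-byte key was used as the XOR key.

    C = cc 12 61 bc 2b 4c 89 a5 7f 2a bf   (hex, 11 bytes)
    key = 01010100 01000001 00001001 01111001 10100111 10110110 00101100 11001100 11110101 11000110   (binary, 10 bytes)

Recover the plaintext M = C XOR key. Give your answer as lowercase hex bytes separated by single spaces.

The 10-byte key repeats, so the effective keystream is 54 41 09 79 a7 b6 2c cc f5 c6 54.
byte 0: cc ⊕ 54 = 98
byte 1: 12 ⊕ 41 = 53
byte 2: 61 ⊕ 09 = 68
byte 3: bc ⊕ 79 = c5
byte 4: 2b ⊕ a7 = 8c
byte 5: 4c ⊕ b6 = fa
byte 6: 89 ⊕ 2c = a5
byte 7: a5 ⊕ cc = 69
byte 8: 7f ⊕ f5 = 8a
byte 9: 2a ⊕ c6 = ec
byte 10: bf ⊕ 54 = eb

98 53 68 c5 8c fa a5 69 8a ec eb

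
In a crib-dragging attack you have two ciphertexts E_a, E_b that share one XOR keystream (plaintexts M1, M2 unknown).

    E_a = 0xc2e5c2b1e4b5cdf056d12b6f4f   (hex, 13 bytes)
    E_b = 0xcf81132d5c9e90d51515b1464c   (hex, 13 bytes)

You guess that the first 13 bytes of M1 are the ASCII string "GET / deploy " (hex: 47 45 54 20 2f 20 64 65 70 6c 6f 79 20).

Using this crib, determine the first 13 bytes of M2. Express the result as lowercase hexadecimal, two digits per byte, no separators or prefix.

First, E_a ⊕ E_b = (M1 ⊕ K) ⊕ (M2 ⊕ K) = M1 ⊕ M2, so the key drops out. Then M2 = (M1 ⊕ M2) ⊕ M1 over the first 13 bytes.
byte 0: (c2 XOR cf) XOR 47 = 0d XOR 47 = 4a
byte 1: (e5 XOR 81) XOR 45 = 64 XOR 45 = 21
byte 2: (c2 XOR 13) XOR 54 = d1 XOR 54 = 85
byte 3: (b1 XOR 2d) XOR 20 = 9c XOR 20 = bc
byte 4: (e4 XOR 5c) XOR 2f = b8 XOR 2f = 97
byte 5: (b5 XOR 9e) XOR 20 = 2b XOR 20 = 0b
byte 6: (cd XOR 90) XOR 64 = 5d XOR 64 = 39
byte 7: (f0 XOR d5) XOR 65 = 25 XOR 65 = 40
byte 8: (56 XOR 15) XOR 70 = 43 XOR 70 = 33
byte 9: (d1 XOR 15) XOR 6c = c4 XOR 6c = a8
byte 10: (2b XOR b1) XOR 6f = 9a XOR 6f = f5
byte 11: (6f XOR 46) XOR 79 = 29 XOR 79 = 50
byte 12: (4f XOR 4c) XOR 20 = 03 XOR 20 = 23

4a2185bc970b394033a8f55023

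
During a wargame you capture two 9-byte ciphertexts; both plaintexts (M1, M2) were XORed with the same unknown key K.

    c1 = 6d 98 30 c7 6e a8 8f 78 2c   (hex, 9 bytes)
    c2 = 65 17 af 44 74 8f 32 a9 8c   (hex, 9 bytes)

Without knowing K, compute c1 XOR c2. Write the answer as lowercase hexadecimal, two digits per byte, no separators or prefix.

088f9f831a27bdd1a0

c1 ⊕ c2 = (M1 ⊕ K) ⊕ (M2 ⊕ K) = M1 ⊕ M2 — the shared key cancels under XOR.
109 ⊕ 101 =   8
152 ⊕  23 = 143
 48 ⊕ 175 = 159
199 ⊕  68 = 131
110 ⊕ 116 =  26
168 ⊕ 143 =  39
143 ⊕  50 = 189
120 ⊕ 169 = 209
 44 ⊕ 140 = 160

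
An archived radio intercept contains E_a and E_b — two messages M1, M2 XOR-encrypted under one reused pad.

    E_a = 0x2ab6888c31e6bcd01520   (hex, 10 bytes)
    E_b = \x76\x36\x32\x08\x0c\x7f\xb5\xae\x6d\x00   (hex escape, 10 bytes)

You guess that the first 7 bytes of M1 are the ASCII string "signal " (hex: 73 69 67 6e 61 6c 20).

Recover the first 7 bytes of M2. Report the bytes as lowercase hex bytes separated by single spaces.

2f e9 dd ea 5c f5 29

First, E_a ⊕ E_b = (M1 ⊕ K) ⊕ (M2 ⊕ K) = M1 ⊕ M2, so the key drops out. Then M2 = (M1 ⊕ M2) ⊕ M1 over the first 7 bytes.
byte 0: (2a xor 76) xor 73 = 5c xor 73 = 2f
byte 1: (b6 xor 36) xor 69 = 80 xor 69 = e9
byte 2: (88 xor 32) xor 67 = ba xor 67 = dd
byte 3: (8c xor 08) xor 6e = 84 xor 6e = ea
byte 4: (31 xor 0c) xor 61 = 3d xor 61 = 5c
byte 5: (e6 xor 7f) xor 6c = 99 xor 6c = f5
byte 6: (bc xor b5) xor 20 = 09 xor 20 = 29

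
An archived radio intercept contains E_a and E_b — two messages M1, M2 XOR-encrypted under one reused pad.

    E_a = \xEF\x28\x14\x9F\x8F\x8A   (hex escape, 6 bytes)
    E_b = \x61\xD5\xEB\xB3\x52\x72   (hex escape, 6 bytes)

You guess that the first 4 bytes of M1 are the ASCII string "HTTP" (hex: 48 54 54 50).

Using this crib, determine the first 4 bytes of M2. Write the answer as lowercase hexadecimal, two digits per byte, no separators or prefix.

c6a9ab7c

First, E_a ⊕ E_b = (M1 ⊕ K) ⊕ (M2 ⊕ K) = M1 ⊕ M2, so the key drops out. Then M2 = (M1 ⊕ M2) ⊕ M1 over the first 4 bytes.
byte 0: (ef xor 61) xor 48 = 8e xor 48 = c6
byte 1: (28 xor d5) xor 54 = fd xor 54 = a9
byte 2: (14 xor eb) xor 54 = ff xor 54 = ab
byte 3: (9f xor b3) xor 50 = 2c xor 50 = 7c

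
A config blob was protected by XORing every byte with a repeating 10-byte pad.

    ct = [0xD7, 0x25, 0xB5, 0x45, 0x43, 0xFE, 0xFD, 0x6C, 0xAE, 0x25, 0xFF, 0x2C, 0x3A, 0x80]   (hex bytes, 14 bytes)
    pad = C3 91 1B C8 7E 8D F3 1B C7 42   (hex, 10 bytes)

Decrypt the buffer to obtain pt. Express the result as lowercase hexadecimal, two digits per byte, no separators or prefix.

The 10-byte key repeats, so the effective keystream is c3 91 1b c8 7e 8d f3 1b c7 42 c3 91 1b c8.
byte 0: d7 XOR c3 = 14
byte 1: 25 XOR 91 = b4
byte 2: b5 XOR 1b = ae
byte 3: 45 XOR c8 = 8d
byte 4: 43 XOR 7e = 3d
byte 5: fe XOR 8d = 73
byte 6: fd XOR f3 = 0e
byte 7: 6c XOR 1b = 77
byte 8: ae XOR c7 = 69
byte 9: 25 XOR 42 = 67
byte 10: ff XOR c3 = 3c
byte 11: 2c XOR 91 = bd
byte 12: 3a XOR 1b = 21
byte 13: 80 XOR c8 = 48

14b4ae8d3d730e7769673cbd2148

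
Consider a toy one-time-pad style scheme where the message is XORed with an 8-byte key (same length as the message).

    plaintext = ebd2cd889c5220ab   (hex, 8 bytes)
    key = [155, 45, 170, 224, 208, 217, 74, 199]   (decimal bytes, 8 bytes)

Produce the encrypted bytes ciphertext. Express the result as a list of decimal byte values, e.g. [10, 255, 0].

XOR is its own inverse, so applying the key byte-wise gives the result directly.
11101011 ^ 10011011 = 01110000
11010010 ^ 00101101 = 11111111
11001101 ^ 10101010 = 01100111
10001000 ^ 11100000 = 01101000
10011100 ^ 11010000 = 01001100
01010010 ^ 11011001 = 10001011
00100000 ^ 01001010 = 01101010
10101011 ^ 11000111 = 01101100

[112, 255, 103, 104, 76, 139, 106, 108]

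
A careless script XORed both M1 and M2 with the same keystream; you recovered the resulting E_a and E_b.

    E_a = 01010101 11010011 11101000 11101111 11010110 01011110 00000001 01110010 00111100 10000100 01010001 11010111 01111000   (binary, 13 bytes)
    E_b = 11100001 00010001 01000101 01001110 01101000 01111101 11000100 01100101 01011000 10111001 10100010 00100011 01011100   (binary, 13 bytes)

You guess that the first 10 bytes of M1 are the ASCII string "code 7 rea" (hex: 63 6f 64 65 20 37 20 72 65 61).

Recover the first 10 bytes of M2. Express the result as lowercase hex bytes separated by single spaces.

d7 ad c9 c4 9e 14 e5 65 01 5c

First, E_a ⊕ E_b = (M1 ⊕ K) ⊕ (M2 ⊕ K) = M1 ⊕ M2, so the key drops out. Then M2 = (M1 ⊕ M2) ⊕ M1 over the first 10 bytes.
byte 0: (55 xor e1) xor 63 = b4 xor 63 = d7
byte 1: (d3 xor 11) xor 6f = c2 xor 6f = ad
byte 2: (e8 xor 45) xor 64 = ad xor 64 = c9
byte 3: (ef xor 4e) xor 65 = a1 xor 65 = c4
byte 4: (d6 xor 68) xor 20 = be xor 20 = 9e
byte 5: (5e xor 7d) xor 37 = 23 xor 37 = 14
byte 6: (01 xor c4) xor 20 = c5 xor 20 = e5
byte 7: (72 xor 65) xor 72 = 17 xor 72 = 65
byte 8: (3c xor 58) xor 65 = 64 xor 65 = 01
byte 9: (84 xor b9) xor 61 = 3d xor 61 = 5c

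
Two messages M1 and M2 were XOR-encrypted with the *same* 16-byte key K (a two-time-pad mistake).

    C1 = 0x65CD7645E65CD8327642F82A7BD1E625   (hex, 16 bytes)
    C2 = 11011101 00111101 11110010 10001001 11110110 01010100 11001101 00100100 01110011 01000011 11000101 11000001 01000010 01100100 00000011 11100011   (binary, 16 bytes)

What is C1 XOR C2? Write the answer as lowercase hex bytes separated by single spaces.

C1 ⊕ C2 = (M1 ⊕ K) ⊕ (M2 ⊕ K) = M1 ⊕ M2 — the shared key cancels under XOR.
byte 0: 65 ⊕ dd = b8
byte 1: cd ⊕ 3d = f0
byte 2: 76 ⊕ f2 = 84
byte 3: 45 ⊕ 89 = cc
byte 4: e6 ⊕ f6 = 10
byte 5: 5c ⊕ 54 = 08
byte 6: d8 ⊕ cd = 15
byte 7: 32 ⊕ 24 = 16
byte 8: 76 ⊕ 73 = 05
byte 9: 42 ⊕ 43 = 01
byte 10: f8 ⊕ c5 = 3d
byte 11: 2a ⊕ c1 = eb
byte 12: 7b ⊕ 42 = 39
byte 13: d1 ⊕ 64 = b5
byte 14: e6 ⊕ 03 = e5
byte 15: 25 ⊕ e3 = c6

b8 f0 84 cc 10 08 15 16 05 01 3d eb 39 b5 e5 c6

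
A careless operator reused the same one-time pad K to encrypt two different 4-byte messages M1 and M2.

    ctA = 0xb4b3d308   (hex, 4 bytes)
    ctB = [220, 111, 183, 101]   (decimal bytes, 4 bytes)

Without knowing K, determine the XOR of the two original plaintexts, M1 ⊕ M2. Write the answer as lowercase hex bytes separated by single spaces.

ctA ⊕ ctB = (M1 ⊕ K) ⊕ (M2 ⊕ K) = M1 ⊕ M2 — the shared key cancels under XOR.
b4 xor dc = 68
b3 xor 6f = dc
d3 xor b7 = 64
08 xor 65 = 6d

68 dc 64 6d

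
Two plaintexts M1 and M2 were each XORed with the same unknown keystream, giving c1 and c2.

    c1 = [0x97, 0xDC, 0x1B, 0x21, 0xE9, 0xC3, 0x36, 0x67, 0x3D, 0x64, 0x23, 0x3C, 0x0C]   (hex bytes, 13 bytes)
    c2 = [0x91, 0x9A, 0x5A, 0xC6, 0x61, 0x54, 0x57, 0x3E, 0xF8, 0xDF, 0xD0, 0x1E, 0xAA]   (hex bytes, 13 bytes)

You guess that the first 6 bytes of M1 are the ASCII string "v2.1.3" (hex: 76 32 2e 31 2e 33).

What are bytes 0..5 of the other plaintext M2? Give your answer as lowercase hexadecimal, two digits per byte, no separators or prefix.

First, c1 ⊕ c2 = (M1 ⊕ K) ⊕ (M2 ⊕ K) = M1 ⊕ M2, so the key drops out. Then M2 = (M1 ⊕ M2) ⊕ M1 over the first 6 bytes.
byte 0: (97 ⊕ 91) ⊕ 76 = 06 ⊕ 76 = 70
byte 1: (dc ⊕ 9a) ⊕ 32 = 46 ⊕ 32 = 74
byte 2: (1b ⊕ 5a) ⊕ 2e = 41 ⊕ 2e = 6f
byte 3: (21 ⊕ c6) ⊕ 31 = e7 ⊕ 31 = d6
byte 4: (e9 ⊕ 61) ⊕ 2e = 88 ⊕ 2e = a6
byte 5: (c3 ⊕ 54) ⊕ 33 = 97 ⊕ 33 = a4

70746fd6a6a4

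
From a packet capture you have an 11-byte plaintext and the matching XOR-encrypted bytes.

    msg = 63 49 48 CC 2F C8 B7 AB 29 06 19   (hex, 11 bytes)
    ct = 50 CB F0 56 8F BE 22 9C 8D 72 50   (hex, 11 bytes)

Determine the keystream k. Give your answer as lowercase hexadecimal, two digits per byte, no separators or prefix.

Since ct = msg ⊕ k, XORing both sides with msg gives k = msg ⊕ ct.
63 ⊕ 50 = 33
49 ⊕ cb = 82
48 ⊕ f0 = b8
cc ⊕ 56 = 9a
2f ⊕ 8f = a0
c8 ⊕ be = 76
b7 ⊕ 22 = 95
ab ⊕ 9c = 37
29 ⊕ 8d = a4
06 ⊕ 72 = 74
19 ⊕ 50 = 49

3382b89aa0769537a47449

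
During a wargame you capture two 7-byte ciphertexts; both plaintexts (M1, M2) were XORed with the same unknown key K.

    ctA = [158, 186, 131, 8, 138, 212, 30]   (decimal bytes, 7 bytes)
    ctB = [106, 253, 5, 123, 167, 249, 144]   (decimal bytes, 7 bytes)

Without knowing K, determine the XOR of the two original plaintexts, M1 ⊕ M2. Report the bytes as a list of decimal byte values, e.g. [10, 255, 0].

[244, 71, 134, 115, 45, 45, 142]

ctA ⊕ ctB = (M1 ⊕ K) ⊕ (M2 ⊕ K) = M1 ⊕ M2 — the shared key cancels under XOR.
9e ^ 6a = f4
ba ^ fd = 47
83 ^ 05 = 86
08 ^ 7b = 73
8a ^ a7 = 2d
d4 ^ f9 = 2d
1e ^ 90 = 8e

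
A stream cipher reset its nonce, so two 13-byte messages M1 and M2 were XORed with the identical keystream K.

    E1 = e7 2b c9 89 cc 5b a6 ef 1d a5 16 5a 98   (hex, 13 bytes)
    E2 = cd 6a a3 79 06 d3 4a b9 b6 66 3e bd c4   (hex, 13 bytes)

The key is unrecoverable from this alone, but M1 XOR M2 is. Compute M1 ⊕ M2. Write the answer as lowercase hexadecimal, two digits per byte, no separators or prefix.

2a416af0ca88ec56abc328e75c

E1 ⊕ E2 = (M1 ⊕ K) ⊕ (M2 ⊕ K) = M1 ⊕ M2 — the shared key cancels under XOR.
byte 0: e7 XOR cd = 2a
byte 1: 2b XOR 6a = 41
byte 2: c9 XOR a3 = 6a
byte 3: 89 XOR 79 = f0
byte 4: cc XOR 06 = ca
byte 5: 5b XOR d3 = 88
byte 6: a6 XOR 4a = ec
byte 7: ef XOR b9 = 56
byte 8: 1d XOR b6 = ab
byte 9: a5 XOR 66 = c3
byte 10: 16 XOR 3e = 28
byte 11: 5a XOR bd = e7
byte 12: 98 XOR c4 = 5c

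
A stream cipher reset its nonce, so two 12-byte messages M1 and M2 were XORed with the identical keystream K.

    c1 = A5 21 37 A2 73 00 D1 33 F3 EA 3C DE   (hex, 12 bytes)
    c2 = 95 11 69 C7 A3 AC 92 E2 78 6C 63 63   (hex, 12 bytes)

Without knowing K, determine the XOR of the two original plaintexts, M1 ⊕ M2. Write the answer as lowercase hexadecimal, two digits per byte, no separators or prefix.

30305e65d0ac43d18b865fbd

c1 ⊕ c2 = (M1 ⊕ K) ⊕ (M2 ⊕ K) = M1 ⊕ M2 — the shared key cancels under XOR.
a5 XOR 95 = 30
21 XOR 11 = 30
37 XOR 69 = 5e
a2 XOR c7 = 65
73 XOR a3 = d0
00 XOR ac = ac
d1 XOR 92 = 43
33 XOR e2 = d1
f3 XOR 78 = 8b
ea XOR 6c = 86
3c XOR 63 = 5f
de XOR 63 = bd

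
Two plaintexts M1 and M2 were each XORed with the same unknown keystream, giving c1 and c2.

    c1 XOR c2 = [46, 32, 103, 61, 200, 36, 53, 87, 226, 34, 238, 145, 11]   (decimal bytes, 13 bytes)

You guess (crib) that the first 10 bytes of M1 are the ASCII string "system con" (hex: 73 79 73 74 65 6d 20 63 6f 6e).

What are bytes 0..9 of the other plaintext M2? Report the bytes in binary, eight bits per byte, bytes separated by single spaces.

01011101 01011001 00010100 01001001 10101101 01001001 00010101 00110100 10001101 01001100

Since c1 ⊕ c2 = M1 ⊕ M2, XORing with the guessed M1 bytes yields the corresponding M2 bytes: M2 = (c1 ⊕ c2) ⊕ M1.
byte 0: 00101110 ^ 01110011 = 01011101
byte 1: 00100000 ^ 01111001 = 01011001
byte 2: 01100111 ^ 01110011 = 00010100
byte 3: 00111101 ^ 01110100 = 01001001
byte 4: 11001000 ^ 01100101 = 10101101
byte 5: 00100100 ^ 01101101 = 01001001
byte 6: 00110101 ^ 00100000 = 00010101
byte 7: 01010111 ^ 01100011 = 00110100
byte 8: 11100010 ^ 01101111 = 10001101
byte 9: 00100010 ^ 01101110 = 01001100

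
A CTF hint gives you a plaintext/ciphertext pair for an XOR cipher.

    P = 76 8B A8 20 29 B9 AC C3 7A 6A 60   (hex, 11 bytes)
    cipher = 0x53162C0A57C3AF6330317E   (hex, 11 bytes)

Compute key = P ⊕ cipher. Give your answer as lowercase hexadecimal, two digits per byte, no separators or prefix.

Since cipher = P ⊕ key, XORing both sides with P gives key = P ⊕ cipher.
01110110 ⊕ 01010011 = 00100101
10001011 ⊕ 00010110 = 10011101
10101000 ⊕ 00101100 = 10000100
00100000 ⊕ 00001010 = 00101010
00101001 ⊕ 01010111 = 01111110
10111001 ⊕ 11000011 = 01111010
10101100 ⊕ 10101111 = 00000011
11000011 ⊕ 01100011 = 10100000
01111010 ⊕ 00110000 = 01001010
01101010 ⊕ 00110001 = 01011011
01100000 ⊕ 01111110 = 00011110

259d842a7e7a03a04a5b1e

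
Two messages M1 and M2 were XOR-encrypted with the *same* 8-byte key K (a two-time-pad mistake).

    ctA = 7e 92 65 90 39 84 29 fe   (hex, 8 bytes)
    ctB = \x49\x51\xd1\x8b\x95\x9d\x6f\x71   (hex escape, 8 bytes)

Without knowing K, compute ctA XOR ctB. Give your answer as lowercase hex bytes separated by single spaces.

ctA ⊕ ctB = (M1 ⊕ K) ⊕ (M2 ⊕ K) = M1 ⊕ M2 — the shared key cancels under XOR.
126 ^  73 =  55
146 ^  81 = 195
101 ^ 209 = 180
144 ^ 139 =  27
 57 ^ 149 = 172
132 ^ 157 =  25
 41 ^ 111 =  70
254 ^ 113 = 143

37 c3 b4 1b ac 19 46 8f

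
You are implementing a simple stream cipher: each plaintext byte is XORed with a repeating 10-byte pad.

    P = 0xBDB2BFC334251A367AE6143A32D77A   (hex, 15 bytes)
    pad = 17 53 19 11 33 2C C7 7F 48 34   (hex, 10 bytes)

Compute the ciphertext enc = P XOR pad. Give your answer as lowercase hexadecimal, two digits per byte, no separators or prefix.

aae1a6d20709dd4932d203692bc649

The 10-byte key repeats, so the effective keystream is 17 53 19 11 33 2c c7 7f 48 34 17 53 19 11 33.
byte 0: bd XOR 17 = aa
byte 1: b2 XOR 53 = e1
byte 2: bf XOR 19 = a6
byte 3: c3 XOR 11 = d2
byte 4: 34 XOR 33 = 07
byte 5: 25 XOR 2c = 09
byte 6: 1a XOR c7 = dd
byte 7: 36 XOR 7f = 49
byte 8: 7a XOR 48 = 32
byte 9: e6 XOR 34 = d2
byte 10: 14 XOR 17 = 03
byte 11: 3a XOR 53 = 69
byte 12: 32 XOR 19 = 2b
byte 13: d7 XOR 11 = c6
byte 14: 7a XOR 33 = 49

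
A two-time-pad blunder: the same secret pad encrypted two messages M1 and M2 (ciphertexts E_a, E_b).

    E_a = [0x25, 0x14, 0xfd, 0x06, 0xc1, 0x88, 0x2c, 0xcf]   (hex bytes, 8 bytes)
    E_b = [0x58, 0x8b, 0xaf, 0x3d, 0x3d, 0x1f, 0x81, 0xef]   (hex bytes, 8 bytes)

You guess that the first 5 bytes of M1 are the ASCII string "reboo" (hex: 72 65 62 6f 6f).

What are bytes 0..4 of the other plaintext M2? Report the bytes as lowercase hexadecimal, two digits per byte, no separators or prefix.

First, E_a ⊕ E_b = (M1 ⊕ K) ⊕ (M2 ⊕ K) = M1 ⊕ M2, so the key drops out. Then M2 = (M1 ⊕ M2) ⊕ M1 over the first 5 bytes.
byte 0: (25 ^ 58) ^ 72 = 7d ^ 72 = 0f
byte 1: (14 ^ 8b) ^ 65 = 9f ^ 65 = fa
byte 2: (fd ^ af) ^ 62 = 52 ^ 62 = 30
byte 3: (06 ^ 3d) ^ 6f = 3b ^ 6f = 54
byte 4: (c1 ^ 3d) ^ 6f = fc ^ 6f = 93

0ffa305493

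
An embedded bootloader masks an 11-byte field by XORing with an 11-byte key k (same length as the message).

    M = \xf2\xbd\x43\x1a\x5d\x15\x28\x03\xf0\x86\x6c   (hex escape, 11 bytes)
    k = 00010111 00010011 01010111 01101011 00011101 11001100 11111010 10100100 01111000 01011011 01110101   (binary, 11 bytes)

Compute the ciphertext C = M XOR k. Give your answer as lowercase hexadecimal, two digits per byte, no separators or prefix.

XOR is its own inverse, so applying the key byte-wise gives the result directly.
byte 0: f2 XOR 17 = e5
byte 1: bd XOR 13 = ae
byte 2: 43 XOR 57 = 14
byte 3: 1a XOR 6b = 71
byte 4: 5d XOR 1d = 40
byte 5: 15 XOR cc = d9
byte 6: 28 XOR fa = d2
byte 7: 03 XOR a4 = a7
byte 8: f0 XOR 78 = 88
byte 9: 86 XOR 5b = dd
byte 10: 6c XOR 75 = 19

e5ae147140d9d2a788dd19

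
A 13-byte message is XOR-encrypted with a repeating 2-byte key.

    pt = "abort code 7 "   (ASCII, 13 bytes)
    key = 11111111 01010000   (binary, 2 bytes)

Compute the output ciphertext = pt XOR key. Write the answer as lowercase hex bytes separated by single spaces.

9e 32 90 22 8b 70 9c 3f 9b 35 df 67 df

The 2-byte key repeats, so the effective keystream is ff 50 ff 50 ff 50 ff 50 ff 50 ff 50 ff.
byte 0: 61 xor ff = 9e
byte 1: 62 xor 50 = 32
byte 2: 6f xor ff = 90
byte 3: 72 xor 50 = 22
byte 4: 74 xor ff = 8b
byte 5: 20 xor 50 = 70
byte 6: 63 xor ff = 9c
byte 7: 6f xor 50 = 3f
byte 8: 64 xor ff = 9b
byte 9: 65 xor 50 = 35
byte 10: 20 xor ff = df
byte 11: 37 xor 50 = 67
byte 12: 20 xor ff = df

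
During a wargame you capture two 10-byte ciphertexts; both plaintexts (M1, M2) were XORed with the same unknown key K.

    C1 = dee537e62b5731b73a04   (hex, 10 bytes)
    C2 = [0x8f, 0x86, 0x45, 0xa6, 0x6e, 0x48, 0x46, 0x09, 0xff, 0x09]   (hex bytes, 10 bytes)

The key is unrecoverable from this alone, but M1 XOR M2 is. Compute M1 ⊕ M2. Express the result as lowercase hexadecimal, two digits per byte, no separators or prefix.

C1 ⊕ C2 = (M1 ⊕ K) ⊕ (M2 ⊕ K) = M1 ⊕ M2 — the shared key cancels under XOR.
de ⊕ 8f = 51
e5 ⊕ 86 = 63
37 ⊕ 45 = 72
e6 ⊕ a6 = 40
2b ⊕ 6e = 45
57 ⊕ 48 = 1f
31 ⊕ 46 = 77
b7 ⊕ 09 = be
3a ⊕ ff = c5
04 ⊕ 09 = 0d

51637240451f77bec50d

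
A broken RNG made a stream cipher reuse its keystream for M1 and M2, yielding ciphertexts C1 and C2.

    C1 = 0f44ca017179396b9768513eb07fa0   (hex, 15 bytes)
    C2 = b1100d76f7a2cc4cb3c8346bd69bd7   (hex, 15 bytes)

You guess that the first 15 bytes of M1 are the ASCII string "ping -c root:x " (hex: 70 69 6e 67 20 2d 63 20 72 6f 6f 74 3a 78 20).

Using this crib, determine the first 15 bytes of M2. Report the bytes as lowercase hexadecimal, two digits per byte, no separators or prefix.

ce3da910a6f6960756cf0a215c9c57

First, C1 ⊕ C2 = (M1 ⊕ K) ⊕ (M2 ⊕ K) = M1 ⊕ M2, so the key drops out. Then M2 = (M1 ⊕ M2) ⊕ M1 over the first 15 bytes.
byte 0: (0f ⊕ b1) ⊕ 70 = be ⊕ 70 = ce
byte 1: (44 ⊕ 10) ⊕ 69 = 54 ⊕ 69 = 3d
byte 2: (ca ⊕ 0d) ⊕ 6e = c7 ⊕ 6e = a9
byte 3: (01 ⊕ 76) ⊕ 67 = 77 ⊕ 67 = 10
byte 4: (71 ⊕ f7) ⊕ 20 = 86 ⊕ 20 = a6
byte 5: (79 ⊕ a2) ⊕ 2d = db ⊕ 2d = f6
byte 6: (39 ⊕ cc) ⊕ 63 = f5 ⊕ 63 = 96
byte 7: (6b ⊕ 4c) ⊕ 20 = 27 ⊕ 20 = 07
byte 8: (97 ⊕ b3) ⊕ 72 = 24 ⊕ 72 = 56
byte 9: (68 ⊕ c8) ⊕ 6f = a0 ⊕ 6f = cf
byte 10: (51 ⊕ 34) ⊕ 6f = 65 ⊕ 6f = 0a
byte 11: (3e ⊕ 6b) ⊕ 74 = 55 ⊕ 74 = 21
byte 12: (b0 ⊕ d6) ⊕ 3a = 66 ⊕ 3a = 5c
byte 13: (7f ⊕ 9b) ⊕ 78 = e4 ⊕ 78 = 9c
byte 14: (a0 ⊕ d7) ⊕ 20 = 77 ⊕ 20 = 57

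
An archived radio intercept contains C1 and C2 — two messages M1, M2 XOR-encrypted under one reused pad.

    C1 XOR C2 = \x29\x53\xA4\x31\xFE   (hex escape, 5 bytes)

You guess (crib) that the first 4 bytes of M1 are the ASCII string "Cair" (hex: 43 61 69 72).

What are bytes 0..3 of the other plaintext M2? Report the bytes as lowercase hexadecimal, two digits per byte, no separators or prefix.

6a32cd43

Since C1 ⊕ C2 = M1 ⊕ M2, XORing with the guessed M1 bytes yields the corresponding M2 bytes: M2 = (C1 ⊕ C2) ⊕ M1.
byte 0: 29 XOR 43 = 6a
byte 1: 53 XOR 61 = 32
byte 2: a4 XOR 69 = cd
byte 3: 31 XOR 72 = 43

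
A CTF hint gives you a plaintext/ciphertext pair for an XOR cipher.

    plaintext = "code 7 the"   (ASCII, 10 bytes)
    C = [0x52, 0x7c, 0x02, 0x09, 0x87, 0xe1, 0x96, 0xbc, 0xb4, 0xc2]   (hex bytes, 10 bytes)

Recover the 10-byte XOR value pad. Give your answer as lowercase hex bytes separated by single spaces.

Since C = plaintext ⊕ pad, XORing both sides with plaintext gives pad = plaintext ⊕ C.
63 xor 52 = 31
6f xor 7c = 13
64 xor 02 = 66
65 xor 09 = 6c
20 xor 87 = a7
37 xor e1 = d6
20 xor 96 = b6
74 xor bc = c8
68 xor b4 = dc
65 xor c2 = a7

31 13 66 6c a7 d6 b6 c8 dc a7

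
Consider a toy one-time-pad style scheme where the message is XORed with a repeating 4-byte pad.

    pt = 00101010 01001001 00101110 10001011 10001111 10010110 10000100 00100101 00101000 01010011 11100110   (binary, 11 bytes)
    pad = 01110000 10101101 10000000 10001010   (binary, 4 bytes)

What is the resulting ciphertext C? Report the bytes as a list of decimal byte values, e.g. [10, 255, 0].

[90, 228, 174, 1, 255, 59, 4, 175, 88, 254, 102]

The 4-byte key repeats, so the effective keystream is 70 ad 80 8a 70 ad 80 8a 70 ad 80.
byte 0:  42 ⊕ 112 =  90
byte 1:  73 ⊕ 173 = 228
byte 2:  46 ⊕ 128 = 174
byte 3: 139 ⊕ 138 =   1
byte 4: 143 ⊕ 112 = 255
byte 5: 150 ⊕ 173 =  59
byte 6: 132 ⊕ 128 =   4
byte 7:  37 ⊕ 138 = 175
byte 8:  40 ⊕ 112 =  88
byte 9:  83 ⊕ 173 = 254
byte 10: 230 ⊕ 128 = 102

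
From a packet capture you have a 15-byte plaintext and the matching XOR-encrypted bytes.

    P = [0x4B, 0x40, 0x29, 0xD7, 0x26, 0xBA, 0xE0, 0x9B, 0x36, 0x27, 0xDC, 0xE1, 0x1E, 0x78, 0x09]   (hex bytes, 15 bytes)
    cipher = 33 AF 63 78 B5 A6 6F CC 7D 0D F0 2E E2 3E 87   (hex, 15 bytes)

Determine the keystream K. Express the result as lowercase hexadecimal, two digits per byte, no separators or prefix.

78ef4aaf931c8f574b2a2ccffc468e

Since cipher = P ⊕ K, XORing both sides with P gives K = P ⊕ cipher.
4b ⊕ 33 = 78
40 ⊕ af = ef
29 ⊕ 63 = 4a
d7 ⊕ 78 = af
26 ⊕ b5 = 93
ba ⊕ a6 = 1c
e0 ⊕ 6f = 8f
9b ⊕ cc = 57
36 ⊕ 7d = 4b
27 ⊕ 0d = 2a
dc ⊕ f0 = 2c
e1 ⊕ 2e = cf
1e ⊕ e2 = fc
78 ⊕ 3e = 46
09 ⊕ 87 = 8e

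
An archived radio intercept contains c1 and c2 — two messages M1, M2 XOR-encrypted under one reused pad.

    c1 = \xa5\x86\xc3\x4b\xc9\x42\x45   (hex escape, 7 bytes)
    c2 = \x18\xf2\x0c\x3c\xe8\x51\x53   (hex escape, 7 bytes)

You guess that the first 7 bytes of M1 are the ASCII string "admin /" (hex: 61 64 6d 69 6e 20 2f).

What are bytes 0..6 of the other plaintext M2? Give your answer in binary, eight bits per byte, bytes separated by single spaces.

11011100 00010000 10100010 00011110 01001111 00110011 00111001

First, c1 ⊕ c2 = (M1 ⊕ K) ⊕ (M2 ⊕ K) = M1 ⊕ M2, so the key drops out. Then M2 = (M1 ⊕ M2) ⊕ M1 over the first 7 bytes.
byte 0: (a5 XOR 18) XOR 61 = bd XOR 61 = dc
byte 1: (86 XOR f2) XOR 64 = 74 XOR 64 = 10
byte 2: (c3 XOR 0c) XOR 6d = cf XOR 6d = a2
byte 3: (4b XOR 3c) XOR 69 = 77 XOR 69 = 1e
byte 4: (c9 XOR e8) XOR 6e = 21 XOR 6e = 4f
byte 5: (42 XOR 51) XOR 20 = 13 XOR 20 = 33
byte 6: (45 XOR 53) XOR 2f = 16 XOR 2f = 39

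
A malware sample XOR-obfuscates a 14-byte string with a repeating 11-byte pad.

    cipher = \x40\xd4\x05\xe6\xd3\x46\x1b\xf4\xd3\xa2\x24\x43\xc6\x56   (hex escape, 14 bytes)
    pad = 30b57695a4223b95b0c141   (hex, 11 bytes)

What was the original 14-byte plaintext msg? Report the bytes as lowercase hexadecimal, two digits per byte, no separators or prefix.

The 11-byte key repeats, so the effective keystream is 30 b5 76 95 a4 22 3b 95 b0 c1 41 30 b5 76.
byte 0: 40 XOR 30 = 70
byte 1: d4 XOR b5 = 61
byte 2: 05 XOR 76 = 73
byte 3: e6 XOR 95 = 73
byte 4: d3 XOR a4 = 77
byte 5: 46 XOR 22 = 64
byte 6: 1b XOR 3b = 20
byte 7: f4 XOR 95 = 61
byte 8: d3 XOR b0 = 63
byte 9: a2 XOR c1 = 63
byte 10: 24 XOR 41 = 65
byte 11: 43 XOR 30 = 73
byte 12: c6 XOR b5 = 73
byte 13: 56 XOR 76 = 20

7061737377642061636365737320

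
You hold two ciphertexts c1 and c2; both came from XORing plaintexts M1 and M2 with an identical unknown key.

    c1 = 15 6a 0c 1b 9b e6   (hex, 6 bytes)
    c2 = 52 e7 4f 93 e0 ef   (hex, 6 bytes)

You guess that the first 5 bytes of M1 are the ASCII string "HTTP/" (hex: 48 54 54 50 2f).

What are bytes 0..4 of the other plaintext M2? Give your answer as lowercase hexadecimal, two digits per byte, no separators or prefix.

0fd917d854

First, c1 ⊕ c2 = (M1 ⊕ K) ⊕ (M2 ⊕ K) = M1 ⊕ M2, so the key drops out. Then M2 = (M1 ⊕ M2) ⊕ M1 over the first 5 bytes.
byte 0: (15 ^ 52) ^ 48 = 47 ^ 48 = 0f
byte 1: (6a ^ e7) ^ 54 = 8d ^ 54 = d9
byte 2: (0c ^ 4f) ^ 54 = 43 ^ 54 = 17
byte 3: (1b ^ 93) ^ 50 = 88 ^ 50 = d8
byte 4: (9b ^ e0) ^ 2f = 7b ^ 2f = 54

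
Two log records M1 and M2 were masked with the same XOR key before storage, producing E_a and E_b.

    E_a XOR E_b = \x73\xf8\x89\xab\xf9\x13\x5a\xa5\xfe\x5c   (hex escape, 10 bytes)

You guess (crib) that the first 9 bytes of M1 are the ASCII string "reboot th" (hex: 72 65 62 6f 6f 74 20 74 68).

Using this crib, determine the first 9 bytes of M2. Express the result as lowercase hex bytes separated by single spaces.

01 9d eb c4 96 67 7a d1 96

Since E_a ⊕ E_b = M1 ⊕ M2, XORing with the guessed M1 bytes yields the corresponding M2 bytes: M2 = (E_a ⊕ E_b) ⊕ M1.
byte 0: 73 xor 72 = 01
byte 1: f8 xor 65 = 9d
byte 2: 89 xor 62 = eb
byte 3: ab xor 6f = c4
byte 4: f9 xor 6f = 96
byte 5: 13 xor 74 = 67
byte 6: 5a xor 20 = 7a
byte 7: a5 xor 74 = d1
byte 8: fe xor 68 = 96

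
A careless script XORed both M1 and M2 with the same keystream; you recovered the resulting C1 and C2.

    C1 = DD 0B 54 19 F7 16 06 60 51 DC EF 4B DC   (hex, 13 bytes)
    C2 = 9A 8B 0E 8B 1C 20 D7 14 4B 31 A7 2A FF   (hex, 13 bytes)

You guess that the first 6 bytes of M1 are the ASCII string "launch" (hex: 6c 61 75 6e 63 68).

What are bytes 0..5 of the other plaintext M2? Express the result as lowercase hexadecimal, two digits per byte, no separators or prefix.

2be12ffc885e

First, C1 ⊕ C2 = (M1 ⊕ K) ⊕ (M2 ⊕ K) = M1 ⊕ M2, so the key drops out. Then M2 = (M1 ⊕ M2) ⊕ M1 over the first 6 bytes.
byte 0: (dd XOR 9a) XOR 6c = 47 XOR 6c = 2b
byte 1: (0b XOR 8b) XOR 61 = 80 XOR 61 = e1
byte 2: (54 XOR 0e) XOR 75 = 5a XOR 75 = 2f
byte 3: (19 XOR 8b) XOR 6e = 92 XOR 6e = fc
byte 4: (f7 XOR 1c) XOR 63 = eb XOR 63 = 88
byte 5: (16 XOR 20) XOR 68 = 36 XOR 68 = 5e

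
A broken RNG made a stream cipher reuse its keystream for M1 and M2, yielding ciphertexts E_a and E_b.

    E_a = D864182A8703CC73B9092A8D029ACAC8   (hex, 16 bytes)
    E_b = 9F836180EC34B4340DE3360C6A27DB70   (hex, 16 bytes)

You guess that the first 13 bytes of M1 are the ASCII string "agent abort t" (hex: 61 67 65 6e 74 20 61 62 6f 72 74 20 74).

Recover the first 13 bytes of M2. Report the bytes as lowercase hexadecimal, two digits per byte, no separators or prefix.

26801cc41f171925db9868a11c

First, E_a ⊕ E_b = (M1 ⊕ K) ⊕ (M2 ⊕ K) = M1 ⊕ M2, so the key drops out. Then M2 = (M1 ⊕ M2) ⊕ M1 over the first 13 bytes.
byte 0: (d8 XOR 9f) XOR 61 = 47 XOR 61 = 26
byte 1: (64 XOR 83) XOR 67 = e7 XOR 67 = 80
byte 2: (18 XOR 61) XOR 65 = 79 XOR 65 = 1c
byte 3: (2a XOR 80) XOR 6e = aa XOR 6e = c4
byte 4: (87 XOR ec) XOR 74 = 6b XOR 74 = 1f
byte 5: (03 XOR 34) XOR 20 = 37 XOR 20 = 17
byte 6: (cc XOR b4) XOR 61 = 78 XOR 61 = 19
byte 7: (73 XOR 34) XOR 62 = 47 XOR 62 = 25
byte 8: (b9 XOR 0d) XOR 6f = b4 XOR 6f = db
byte 9: (09 XOR e3) XOR 72 = ea XOR 72 = 98
byte 10: (2a XOR 36) XOR 74 = 1c XOR 74 = 68
byte 11: (8d XOR 0c) XOR 20 = 81 XOR 20 = a1
byte 12: (02 XOR 6a) XOR 74 = 68 XOR 74 = 1c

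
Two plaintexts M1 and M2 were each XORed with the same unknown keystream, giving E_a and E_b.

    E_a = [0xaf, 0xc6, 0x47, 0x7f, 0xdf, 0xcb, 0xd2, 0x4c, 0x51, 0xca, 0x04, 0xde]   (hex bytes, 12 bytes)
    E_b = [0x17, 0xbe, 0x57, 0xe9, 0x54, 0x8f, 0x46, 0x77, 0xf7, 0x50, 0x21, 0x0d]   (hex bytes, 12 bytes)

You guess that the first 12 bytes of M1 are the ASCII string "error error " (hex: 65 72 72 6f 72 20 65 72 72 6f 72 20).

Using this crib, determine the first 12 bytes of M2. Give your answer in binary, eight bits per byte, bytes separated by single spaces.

First, E_a ⊕ E_b = (M1 ⊕ K) ⊕ (M2 ⊕ K) = M1 ⊕ M2, so the key drops out. Then M2 = (M1 ⊕ M2) ⊕ M1 over the first 12 bytes.
byte 0: (af xor 17) xor 65 = b8 xor 65 = dd
byte 1: (c6 xor be) xor 72 = 78 xor 72 = 0a
byte 2: (47 xor 57) xor 72 = 10 xor 72 = 62
byte 3: (7f xor e9) xor 6f = 96 xor 6f = f9
byte 4: (df xor 54) xor 72 = 8b xor 72 = f9
byte 5: (cb xor 8f) xor 20 = 44 xor 20 = 64
byte 6: (d2 xor 46) xor 65 = 94 xor 65 = f1
byte 7: (4c xor 77) xor 72 = 3b xor 72 = 49
byte 8: (51 xor f7) xor 72 = a6 xor 72 = d4
byte 9: (ca xor 50) xor 6f = 9a xor 6f = f5
byte 10: (04 xor 21) xor 72 = 25 xor 72 = 57
byte 11: (de xor 0d) xor 20 = d3 xor 20 = f3

11011101 00001010 01100010 11111001 11111001 01100100 11110001 01001001 11010100 11110101 01010111 11110011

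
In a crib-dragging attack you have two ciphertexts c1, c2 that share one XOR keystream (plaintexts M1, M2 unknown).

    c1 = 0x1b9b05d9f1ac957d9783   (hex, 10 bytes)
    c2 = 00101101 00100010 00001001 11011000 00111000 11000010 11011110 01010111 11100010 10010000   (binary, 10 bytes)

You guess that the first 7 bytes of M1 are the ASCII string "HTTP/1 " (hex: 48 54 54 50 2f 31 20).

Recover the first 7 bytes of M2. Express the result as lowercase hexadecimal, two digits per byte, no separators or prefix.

First, c1 ⊕ c2 = (M1 ⊕ K) ⊕ (M2 ⊕ K) = M1 ⊕ M2, so the key drops out. Then M2 = (M1 ⊕ M2) ⊕ M1 over the first 7 bytes.
byte 0: (1b ⊕ 2d) ⊕ 48 = 36 ⊕ 48 = 7e
byte 1: (9b ⊕ 22) ⊕ 54 = b9 ⊕ 54 = ed
byte 2: (05 ⊕ 09) ⊕ 54 = 0c ⊕ 54 = 58
byte 3: (d9 ⊕ d8) ⊕ 50 = 01 ⊕ 50 = 51
byte 4: (f1 ⊕ 38) ⊕ 2f = c9 ⊕ 2f = e6
byte 5: (ac ⊕ c2) ⊕ 31 = 6e ⊕ 31 = 5f
byte 6: (95 ⊕ de) ⊕ 20 = 4b ⊕ 20 = 6b

7eed5851e65f6b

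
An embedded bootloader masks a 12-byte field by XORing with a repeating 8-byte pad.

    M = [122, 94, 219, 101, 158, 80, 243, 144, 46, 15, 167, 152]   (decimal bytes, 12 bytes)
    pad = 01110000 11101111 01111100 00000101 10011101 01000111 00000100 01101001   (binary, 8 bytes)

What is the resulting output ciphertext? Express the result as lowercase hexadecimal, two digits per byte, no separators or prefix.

The 8-byte key repeats, so the effective keystream is 70 ef 7c 05 9d 47 04 69 70 ef 7c 05.
byte 0: 122 xor 112 =  10
byte 1:  94 xor 239 = 177
byte 2: 219 xor 124 = 167
byte 3: 101 xor   5 =  96
byte 4: 158 xor 157 =   3
byte 5:  80 xor  71 =  23
byte 6: 243 xor   4 = 247
byte 7: 144 xor 105 = 249
byte 8:  46 xor 112 =  94
byte 9:  15 xor 239 = 224
byte 10: 167 xor 124 = 219
byte 11: 152 xor   5 = 157

0ab1a7600317f7f95ee0db9d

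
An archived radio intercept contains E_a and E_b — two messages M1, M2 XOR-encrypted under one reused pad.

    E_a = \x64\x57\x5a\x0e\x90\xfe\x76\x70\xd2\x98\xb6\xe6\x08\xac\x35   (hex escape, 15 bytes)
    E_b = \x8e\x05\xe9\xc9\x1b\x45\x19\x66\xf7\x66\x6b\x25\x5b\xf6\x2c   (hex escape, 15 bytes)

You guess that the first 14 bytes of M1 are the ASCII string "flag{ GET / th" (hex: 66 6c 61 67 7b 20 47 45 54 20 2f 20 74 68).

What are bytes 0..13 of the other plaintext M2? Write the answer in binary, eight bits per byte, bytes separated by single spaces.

10001100 00111110 11010010 10100000 11110000 10011011 00101000 01010011 01110001 11011110 11110010 11100011 00100111 00110010

First, E_a ⊕ E_b = (M1 ⊕ K) ⊕ (M2 ⊕ K) = M1 ⊕ M2, so the key drops out. Then M2 = (M1 ⊕ M2) ⊕ M1 over the first 14 bytes.
byte 0: (64 ⊕ 8e) ⊕ 66 = ea ⊕ 66 = 8c
byte 1: (57 ⊕ 05) ⊕ 6c = 52 ⊕ 6c = 3e
byte 2: (5a ⊕ e9) ⊕ 61 = b3 ⊕ 61 = d2
byte 3: (0e ⊕ c9) ⊕ 67 = c7 ⊕ 67 = a0
byte 4: (90 ⊕ 1b) ⊕ 7b = 8b ⊕ 7b = f0
byte 5: (fe ⊕ 45) ⊕ 20 = bb ⊕ 20 = 9b
byte 6: (76 ⊕ 19) ⊕ 47 = 6f ⊕ 47 = 28
byte 7: (70 ⊕ 66) ⊕ 45 = 16 ⊕ 45 = 53
byte 8: (d2 ⊕ f7) ⊕ 54 = 25 ⊕ 54 = 71
byte 9: (98 ⊕ 66) ⊕ 20 = fe ⊕ 20 = de
byte 10: (b6 ⊕ 6b) ⊕ 2f = dd ⊕ 2f = f2
byte 11: (e6 ⊕ 25) ⊕ 20 = c3 ⊕ 20 = e3
byte 12: (08 ⊕ 5b) ⊕ 74 = 53 ⊕ 74 = 27
byte 13: (ac ⊕ f6) ⊕ 68 = 5a ⊕ 68 = 32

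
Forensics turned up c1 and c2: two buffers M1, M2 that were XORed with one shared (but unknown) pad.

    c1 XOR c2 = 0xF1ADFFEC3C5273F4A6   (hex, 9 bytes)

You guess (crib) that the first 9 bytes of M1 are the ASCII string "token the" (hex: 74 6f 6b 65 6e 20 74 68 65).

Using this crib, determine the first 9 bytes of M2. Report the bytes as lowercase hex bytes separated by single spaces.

85 c2 94 89 52 72 07 9c c3

Since c1 ⊕ c2 = M1 ⊕ M2, XORing with the guessed M1 bytes yields the corresponding M2 bytes: M2 = (c1 ⊕ c2) ⊕ M1.
f1 ⊕ 74 = 85
ad ⊕ 6f = c2
ff ⊕ 6b = 94
ec ⊕ 65 = 89
3c ⊕ 6e = 52
52 ⊕ 20 = 72
73 ⊕ 74 = 07
f4 ⊕ 68 = 9c
a6 ⊕ 65 = c3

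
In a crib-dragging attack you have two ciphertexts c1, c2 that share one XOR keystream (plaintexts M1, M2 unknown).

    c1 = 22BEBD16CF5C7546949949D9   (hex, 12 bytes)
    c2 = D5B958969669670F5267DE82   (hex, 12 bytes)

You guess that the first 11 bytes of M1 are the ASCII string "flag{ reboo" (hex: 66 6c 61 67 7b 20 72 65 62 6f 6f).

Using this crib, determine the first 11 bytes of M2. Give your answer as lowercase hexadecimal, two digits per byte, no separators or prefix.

916b84e72215602ca491f8

First, c1 ⊕ c2 = (M1 ⊕ K) ⊕ (M2 ⊕ K) = M1 ⊕ M2, so the key drops out. Then M2 = (M1 ⊕ M2) ⊕ M1 over the first 11 bytes.
byte 0: (22 ^ d5) ^ 66 = f7 ^ 66 = 91
byte 1: (be ^ b9) ^ 6c = 07 ^ 6c = 6b
byte 2: (bd ^ 58) ^ 61 = e5 ^ 61 = 84
byte 3: (16 ^ 96) ^ 67 = 80 ^ 67 = e7
byte 4: (cf ^ 96) ^ 7b = 59 ^ 7b = 22
byte 5: (5c ^ 69) ^ 20 = 35 ^ 20 = 15
byte 6: (75 ^ 67) ^ 72 = 12 ^ 72 = 60
byte 7: (46 ^ 0f) ^ 65 = 49 ^ 65 = 2c
byte 8: (94 ^ 52) ^ 62 = c6 ^ 62 = a4
byte 9: (99 ^ 67) ^ 6f = fe ^ 6f = 91
byte 10: (49 ^ de) ^ 6f = 97 ^ 6f = f8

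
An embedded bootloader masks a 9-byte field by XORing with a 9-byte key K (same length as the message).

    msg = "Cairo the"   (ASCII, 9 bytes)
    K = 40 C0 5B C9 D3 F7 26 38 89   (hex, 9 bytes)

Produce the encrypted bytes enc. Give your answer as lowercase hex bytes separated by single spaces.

43 XOR 40 = 03
61 XOR c0 = a1
69 XOR 5b = 32
72 XOR c9 = bb
6f XOR d3 = bc
20 XOR f7 = d7
74 XOR 26 = 52
68 XOR 38 = 50
65 XOR 89 = ec

03 a1 32 bb bc d7 52 50 ec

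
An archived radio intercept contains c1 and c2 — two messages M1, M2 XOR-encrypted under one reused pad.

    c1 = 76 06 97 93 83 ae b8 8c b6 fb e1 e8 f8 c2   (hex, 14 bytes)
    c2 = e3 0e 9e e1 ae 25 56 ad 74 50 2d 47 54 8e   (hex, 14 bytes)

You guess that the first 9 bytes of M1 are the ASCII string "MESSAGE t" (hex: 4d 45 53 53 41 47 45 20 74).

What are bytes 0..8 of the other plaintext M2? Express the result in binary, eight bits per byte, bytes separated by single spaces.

First, c1 ⊕ c2 = (M1 ⊕ K) ⊕ (M2 ⊕ K) = M1 ⊕ M2, so the key drops out. Then M2 = (M1 ⊕ M2) ⊕ M1 over the first 9 bytes.
byte 0: (76 ^ e3) ^ 4d = 95 ^ 4d = d8
byte 1: (06 ^ 0e) ^ 45 = 08 ^ 45 = 4d
byte 2: (97 ^ 9e) ^ 53 = 09 ^ 53 = 5a
byte 3: (93 ^ e1) ^ 53 = 72 ^ 53 = 21
byte 4: (83 ^ ae) ^ 41 = 2d ^ 41 = 6c
byte 5: (ae ^ 25) ^ 47 = 8b ^ 47 = cc
byte 6: (b8 ^ 56) ^ 45 = ee ^ 45 = ab
byte 7: (8c ^ ad) ^ 20 = 21 ^ 20 = 01
byte 8: (b6 ^ 74) ^ 74 = c2 ^ 74 = b6

11011000 01001101 01011010 00100001 01101100 11001100 10101011 00000001 10110110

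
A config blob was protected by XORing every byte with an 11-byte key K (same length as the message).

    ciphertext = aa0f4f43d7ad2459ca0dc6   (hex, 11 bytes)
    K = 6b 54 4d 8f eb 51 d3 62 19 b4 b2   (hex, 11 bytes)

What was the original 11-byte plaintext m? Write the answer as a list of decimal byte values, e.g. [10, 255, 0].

[193, 91, 2, 204, 60, 252, 247, 59, 211, 185, 116]

XOR is its own inverse, so applying the key byte-wise gives the result directly.
aa XOR 6b = c1
0f XOR 54 = 5b
4f XOR 4d = 02
43 XOR 8f = cc
d7 XOR eb = 3c
ad XOR 51 = fc
24 XOR d3 = f7
59 XOR 62 = 3b
ca XOR 19 = d3
0d XOR b4 = b9
c6 XOR b2 = 74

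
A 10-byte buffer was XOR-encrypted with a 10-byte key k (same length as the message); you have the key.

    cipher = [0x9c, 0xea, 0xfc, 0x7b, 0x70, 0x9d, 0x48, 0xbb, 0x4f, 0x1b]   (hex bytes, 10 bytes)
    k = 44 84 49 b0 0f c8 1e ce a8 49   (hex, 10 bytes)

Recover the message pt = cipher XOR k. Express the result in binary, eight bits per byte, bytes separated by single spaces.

9c ^ 44 = d8
ea ^ 84 = 6e
fc ^ 49 = b5
7b ^ b0 = cb
70 ^ 0f = 7f
9d ^ c8 = 55
48 ^ 1e = 56
bb ^ ce = 75
4f ^ a8 = e7
1b ^ 49 = 52

11011000 01101110 10110101 11001011 01111111 01010101 01010110 01110101 11100111 01010010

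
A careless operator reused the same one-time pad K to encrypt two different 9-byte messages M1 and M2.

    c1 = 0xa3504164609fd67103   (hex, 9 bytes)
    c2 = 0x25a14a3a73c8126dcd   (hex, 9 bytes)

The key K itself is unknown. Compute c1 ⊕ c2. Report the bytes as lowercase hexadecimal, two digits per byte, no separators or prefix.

c1 ⊕ c2 = (M1 ⊕ K) ⊕ (M2 ⊕ K) = M1 ⊕ M2 — the shared key cancels under XOR.
a3 xor 25 = 86
50 xor a1 = f1
41 xor 4a = 0b
64 xor 3a = 5e
60 xor 73 = 13
9f xor c8 = 57
d6 xor 12 = c4
71 xor 6d = 1c
03 xor cd = ce

86f10b5e1357c41cce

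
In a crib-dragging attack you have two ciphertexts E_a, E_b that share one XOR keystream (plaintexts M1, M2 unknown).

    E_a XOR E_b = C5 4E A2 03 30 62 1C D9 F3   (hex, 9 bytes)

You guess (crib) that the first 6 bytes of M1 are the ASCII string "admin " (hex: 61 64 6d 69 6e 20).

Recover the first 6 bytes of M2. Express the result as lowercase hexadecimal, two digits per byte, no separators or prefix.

a42acf6a5e42

Since E_a ⊕ E_b = M1 ⊕ M2, XORing with the guessed M1 bytes yields the corresponding M2 bytes: M2 = (E_a ⊕ E_b) ⊕ M1.
c5 ^ 61 = a4
4e ^ 64 = 2a
a2 ^ 6d = cf
03 ^ 69 = 6a
30 ^ 6e = 5e
62 ^ 20 = 42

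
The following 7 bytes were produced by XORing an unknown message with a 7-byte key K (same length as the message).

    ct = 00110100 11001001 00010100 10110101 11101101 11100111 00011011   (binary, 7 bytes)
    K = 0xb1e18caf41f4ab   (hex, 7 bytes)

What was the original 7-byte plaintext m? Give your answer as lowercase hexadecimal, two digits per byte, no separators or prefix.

8528981aac13b0

34 ^ b1 = 85
c9 ^ e1 = 28
14 ^ 8c = 98
b5 ^ af = 1a
ed ^ 41 = ac
e7 ^ f4 = 13
1b ^ ab = b0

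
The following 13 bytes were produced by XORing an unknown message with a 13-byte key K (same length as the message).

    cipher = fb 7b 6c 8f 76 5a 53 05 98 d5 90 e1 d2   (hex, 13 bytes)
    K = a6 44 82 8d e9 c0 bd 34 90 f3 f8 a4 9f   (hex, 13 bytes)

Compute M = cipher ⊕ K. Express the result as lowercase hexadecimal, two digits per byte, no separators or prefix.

byte 0: fb XOR a6 = 5d
byte 1: 7b XOR 44 = 3f
byte 2: 6c XOR 82 = ee
byte 3: 8f XOR 8d = 02
byte 4: 76 XOR e9 = 9f
byte 5: 5a XOR c0 = 9a
byte 6: 53 XOR bd = ee
byte 7: 05 XOR 34 = 31
byte 8: 98 XOR 90 = 08
byte 9: d5 XOR f3 = 26
byte 10: 90 XOR f8 = 68
byte 11: e1 XOR a4 = 45
byte 12: d2 XOR 9f = 4d

5d3fee029f9aee31082668454d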